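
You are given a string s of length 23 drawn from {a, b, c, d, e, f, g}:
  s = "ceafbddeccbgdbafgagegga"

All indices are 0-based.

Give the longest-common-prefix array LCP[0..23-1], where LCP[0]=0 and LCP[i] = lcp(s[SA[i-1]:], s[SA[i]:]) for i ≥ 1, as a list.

[0, 1, 2, 1, 0, 1, 1, 0, 1, 1, 0, 1, 1, 0, 1, 1, 0, 1, 0, 2, 1, 1, 1]

rank | idx | suffix
   0 |  22 | a
   1 |   2 | afbddeccbgdbafgagegga
   2 |  14 | afgagegga
   3 |  17 | agegga
   4 |  13 | bafgagegga
   5 |   4 | bddeccbgdbafgagegga
   6 |  10 | bgdbafgagegga
   7 |   9 | cbgdbafgagegga
   8 |   8 | ccbgdbafgagegga
   9 |   0 | ceafbddeccbgdbafgagegga
  10 |  12 | dbafgagegga
  11 |   5 | ddeccbgdbafgagegga
  12 |   6 | deccbgdbafgagegga
  13 |   1 | eafbddeccbgdbafgagegga
  14 |   7 | eccbgdbafgagegga
  15 |  19 | egga
  16 |   3 | fbddeccbgdbafgagegga
  17 |  15 | fgagegga
  18 |  21 | ga
  19 |  16 | gagegga
  20 |  11 | gdbafgagegga
  21 |  18 | gegga
  22 |  20 | gga

SA = [22, 2, 14, 17, 13, 4, 10, 9, 8, 0, 12, 5, 6, 1, 7, 19, 3, 15, 21, 16, 11, 18, 20]
i: (SA[i-1],SA[i]) lcp shared
  1: (22,2) 1 'a'
  2: (2,14) 2 'af'
  3: (14,17) 1 'a'
  4: (17,13) 0 ''
  5: (13,4) 1 'b'
  6: (4,10) 1 'b'
  7: (10,9) 0 ''
  8: (9,8) 1 'c'
  9: (8,0) 1 'c'
  10: (0,12) 0 ''
  11: (12,5) 1 'd'
  12: (5,6) 1 'd'
  13: (6,1) 0 ''
  14: (1,7) 1 'e'
  15: (7,19) 1 'e'
  16: (19,3) 0 ''
  17: (3,15) 1 'f'
  18: (15,21) 0 ''
  19: (21,16) 2 'ga'
  20: (16,11) 1 'g'
  21: (11,18) 1 'g'
  22: (18,20) 1 'g'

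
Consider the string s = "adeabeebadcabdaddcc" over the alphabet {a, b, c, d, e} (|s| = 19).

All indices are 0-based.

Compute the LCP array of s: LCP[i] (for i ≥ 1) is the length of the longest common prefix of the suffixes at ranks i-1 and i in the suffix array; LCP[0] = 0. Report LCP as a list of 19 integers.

[0, 2, 1, 2, 2, 0, 1, 1, 0, 1, 1, 0, 1, 2, 1, 1, 0, 1, 1]

rank→(start, suffix):
  0 → (11, 'abdaddcc')
  1 → (3, 'abeebadcabdaddcc')
  2 → (8, 'adcabdaddcc')
  3 → (14, 'addcc')
  4 → (0, 'adeabeebadcabdaddcc')
  5 → (7, 'badcabdaddcc')
  6 → (12, 'bdaddcc')
  7 → (4, 'beebadcabdaddcc')
  8 → (18, 'c')
  9 → (10, 'cabdaddcc')
  10 → (17, 'cc')
  11 → (13, 'daddcc')
  12 → (9, 'dcabdaddcc')
  13 → (16, 'dcc')
  14 → (15, 'ddcc')
  15 → (1, 'deabeebadcabdaddcc')
  16 → (2, 'eabeebadcabdaddcc')
  17 → (6, 'ebadcabdaddcc')
  18 → (5, 'eebadcabdaddcc')

SA = [11, 3, 8, 14, 0, 7, 12, 4, 18, 10, 17, 13, 9, 16, 15, 1, 2, 6, 5]
rank  pair      lcp
   1  s[11:],s[3:]  2  'ab'
   2  s[3:],s[8:]  1  'a'
   3  s[8:],s[14:]  2  'ad'
   4  s[14:],s[0:]  2  'ad'
   5  s[0:],s[7:]  0  ''
   6  s[7:],s[12:]  1  'b'
   7  s[12:],s[4:]  1  'b'
   8  s[4:],s[18:]  0  ''
   9  s[18:],s[10:]  1  'c'
  10  s[10:],s[17:]  1  'c'
  11  s[17:],s[13:]  0  ''
  12  s[13:],s[9:]  1  'd'
  13  s[9:],s[16:]  2  'dc'
  14  s[16:],s[15:]  1  'd'
  15  s[15:],s[1:]  1  'd'
  16  s[1:],s[2:]  0  ''
  17  s[2:],s[6:]  1  'e'
  18  s[6:],s[5:]  1  'e'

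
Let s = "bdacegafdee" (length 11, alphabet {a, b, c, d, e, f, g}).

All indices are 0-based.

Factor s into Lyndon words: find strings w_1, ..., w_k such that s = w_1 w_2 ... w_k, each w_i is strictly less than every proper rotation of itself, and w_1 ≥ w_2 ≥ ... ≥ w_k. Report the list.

["bd", "acegafdee"]

emit factor 1: 'bd' (i=0, period=2)
emit factor 2: 'acegafdee' (i=2, period=9)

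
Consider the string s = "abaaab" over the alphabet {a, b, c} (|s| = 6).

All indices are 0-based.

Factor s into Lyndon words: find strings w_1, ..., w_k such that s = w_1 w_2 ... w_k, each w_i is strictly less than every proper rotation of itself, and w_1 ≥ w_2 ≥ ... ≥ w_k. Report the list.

emit factor 1: 'ab' (i=0, period=2)
emit factor 2: 'aaab' (i=2, period=4)

["ab", "aaab"]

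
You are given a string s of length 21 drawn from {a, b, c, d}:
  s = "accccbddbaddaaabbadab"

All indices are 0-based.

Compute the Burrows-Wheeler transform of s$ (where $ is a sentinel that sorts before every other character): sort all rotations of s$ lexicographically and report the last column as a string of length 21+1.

bdada$bbabdaccccadadab

rank  rotation                last
    0  $accccbddbaddaaabbadab  b
    1  aaabbadab$accccbddbadd  d
    2  aabbadab$accccbddbadda  a
    3  ab$accccbddbaddaaabbad  d
    4  abbadab$accccbddbaddaa  a
    5  accccbddbaddaaabbadab$  $
    6  adab$accccbddbaddaaabb  b
    7  addaaabbadab$accccbddb  b
    8  b$accccbddbaddaaabbada  a
    9  badab$accccbddbaddaaab  b
   10  baddaaabbadab$accccbdd  d
   11  bbadab$accccbddbaddaaa  a
   12  bddbaddaaabbadab$acccc  c
   13  cbddbaddaaabbadab$accc  c
   14  ccbddbaddaaabbadab$acc  c
   15  cccbddbaddaaabbadab$ac  c
   16  ccccbddbaddaaabbadab$a  a
   17  daaabbadab$accccbddbad  d
   18  dab$accccbddbaddaaabba  a
   19  dbaddaaabbadab$accccbd  d
   20  ddaaabbadab$accccbddba  a
   21  ddbaddaaabbadab$accccb  b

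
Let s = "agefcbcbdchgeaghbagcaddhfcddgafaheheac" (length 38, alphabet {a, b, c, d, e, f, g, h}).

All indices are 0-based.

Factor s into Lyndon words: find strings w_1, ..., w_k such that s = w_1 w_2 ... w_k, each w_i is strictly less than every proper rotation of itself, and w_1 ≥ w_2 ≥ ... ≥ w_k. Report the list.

emit factor 1: 'agefcbcbdchgeaghb' (i=0, period=17)
emit factor 2: 'agc' (i=17, period=3)
emit factor 3: 'addhfcddgafahehe' (i=20, period=16)
emit factor 4: 'ac' (i=36, period=2)

["agefcbcbdchgeaghb", "agc", "addhfcddgafahehe", "ac"]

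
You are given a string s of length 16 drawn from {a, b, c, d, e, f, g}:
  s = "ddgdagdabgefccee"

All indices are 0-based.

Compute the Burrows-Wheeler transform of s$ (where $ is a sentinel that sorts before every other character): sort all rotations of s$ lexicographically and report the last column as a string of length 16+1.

eddafcgg$decgeadb

rank  rotation           last
    0  $ddgdagdabgefccee  e
    1  abgefccee$ddgdagd  d
    2  agdabgefccee$ddgd  d
    3  bgefccee$ddgdagda  a
    4  ccee$ddgdagdabgef  f
    5  cee$ddgdagdabgefc  c
    6  dabgefccee$ddgdag  g
    7  dagdabgefccee$ddg  g
    8  ddgdagdabgefccee$  $
    9  dgdagdabgefccee$d  d
   10  e$ddgdagdabgefcce  e
   11  ee$ddgdagdabgefcc  c
   12  efccee$ddgdagdabg  g
   13  fccee$ddgdagdabge  e
   14  gdabgefccee$ddgda  a
   15  gdagdabgefccee$dd  d
   16  gefccee$ddgdagdab  b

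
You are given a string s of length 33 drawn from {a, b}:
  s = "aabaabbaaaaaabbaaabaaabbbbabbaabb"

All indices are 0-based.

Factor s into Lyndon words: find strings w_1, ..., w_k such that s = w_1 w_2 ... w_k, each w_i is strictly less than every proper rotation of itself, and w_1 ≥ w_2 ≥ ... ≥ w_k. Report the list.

emit factor 1: 'aabaabb' (i=0, period=7)
emit factor 2: 'aaaaaabbaaabaaabbbbabbaabb' (i=7, period=26)

["aabaabb", "aaaaaabbaaabaaabbbbabbaabb"]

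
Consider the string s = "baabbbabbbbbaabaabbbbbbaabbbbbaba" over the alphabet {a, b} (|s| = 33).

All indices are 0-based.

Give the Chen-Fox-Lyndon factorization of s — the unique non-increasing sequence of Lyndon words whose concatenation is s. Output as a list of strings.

emit factor 1: 'b' (i=0, period=1)
emit factor 2: 'aabbbabbbbb' (i=1, period=11)
emit factor 3: 'aabaabbbbbbaabbbbbab' (i=12, period=20)
emit factor 4: 'a' (i=32, period=1)

["b", "aabbbabbbbb", "aabaabbbbbbaabbbbbab", "a"]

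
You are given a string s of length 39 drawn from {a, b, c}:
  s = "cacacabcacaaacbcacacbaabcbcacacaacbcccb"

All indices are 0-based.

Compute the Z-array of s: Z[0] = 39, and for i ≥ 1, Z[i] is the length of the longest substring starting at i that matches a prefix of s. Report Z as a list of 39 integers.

[39, 0, 4, 0, 2, 0, 0, 4, 0, 2, 0, 0, 0, 1, 0, 5, 0, 3, 0, 1, 0, 0, 0, 0, 1, 0, 6, 0, 4, 0, 2, 0, 0, 1, 0, 1, 1, 1, 0]

Z[0]=39
i=1: i≥r, start 0; Z[1]=0
i=2: i≥r, start 0; Z[2]=4 grow→box=[2,6)
i=3: min(r-i=3, Z[1]=0)=0; Z[3]=0
i=4: min(r-i=2, Z[2]=4)=2; Z[4]=2
i=5: min(r-i=1, Z[3]=0)=0; Z[5]=0
i=6: i≥r, start 0; Z[6]=0
i=7: i≥r, start 0; Z[7]=4 grow→box=[7,11)
i=8: min(r-i=3, Z[1]=0)=0; Z[8]=0
i=9: min(r-i=2, Z[2]=4)=2; Z[9]=2
i=10: min(r-i=1, Z[3]=0)=0; Z[10]=0
i=11: i≥r, start 0; Z[11]=0
i=12: i≥r, start 0; Z[12]=0
i=13: i≥r, start 0; Z[13]=1 grow→box=[13,14)
i=14: i≥r, start 0; Z[14]=0
i=15: i≥r, start 0; Z[15]=5 grow→box=[15,20)
i=16: min(r-i=4, Z[1]=0)=0; Z[16]=0
i=17: min(r-i=3, Z[2]=4)=3; Z[17]=3
i=18: min(r-i=2, Z[3]=0)=0; Z[18]=0
i=19: min(r-i=1, Z[4]=2)=1; Z[19]=1
i=20: i≥r, start 0; Z[20]=0
i=21: i≥r, start 0; Z[21]=0
i=22: i≥r, start 0; Z[22]=0
i=23: i≥r, start 0; Z[23]=0
i=24: i≥r, start 0; Z[24]=1 grow→box=[24,25)
i=25: i≥r, start 0; Z[25]=0
i=26: i≥r, start 0; Z[26]=6 grow→box=[26,32)
i=27: min(r-i=5, Z[1]=0)=0; Z[27]=0
i=28: min(r-i=4, Z[2]=4)=4; Z[28]=4
i=29: min(r-i=3, Z[3]=0)=0; Z[29]=0
i=30: min(r-i=2, Z[4]=2)=2; Z[30]=2
i=31: min(r-i=1, Z[5]=0)=0; Z[31]=0
i=32: i≥r, start 0; Z[32]=0
i=33: i≥r, start 0; Z[33]=1 grow→box=[33,34)
i=34: i≥r, start 0; Z[34]=0
i=35: i≥r, start 0; Z[35]=1 grow→box=[35,36)
i=36: i≥r, start 0; Z[36]=1 grow→box=[36,37)
i=37: i≥r, start 0; Z[37]=1 grow→box=[37,38)
i=38: i≥r, start 0; Z[38]=0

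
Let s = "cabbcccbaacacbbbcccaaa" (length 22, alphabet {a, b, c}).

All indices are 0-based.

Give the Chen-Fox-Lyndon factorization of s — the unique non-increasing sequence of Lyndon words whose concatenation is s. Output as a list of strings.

emit factor 1: 'c' (i=0, period=1)
emit factor 2: 'abbcccb' (i=1, period=7)
emit factor 3: 'aacacbbbccc' (i=8, period=11)
emit factor 4: 'a' (i=19, period=1)
emit factor 5: 'a' (i=20, period=1)
emit factor 6: 'a' (i=21, period=1)

["c", "abbcccb", "aacacbbbccc", "a", "a", "a"]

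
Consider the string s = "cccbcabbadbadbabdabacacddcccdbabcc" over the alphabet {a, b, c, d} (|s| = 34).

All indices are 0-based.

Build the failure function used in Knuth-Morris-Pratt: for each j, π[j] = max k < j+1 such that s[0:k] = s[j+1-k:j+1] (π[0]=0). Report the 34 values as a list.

π[0] = 0
j=1 s[j]='c': π[1]=1 (border 'c')
j=2 s[j]='c': π[2]=2 (border 'cc')
j=3 s[j]='b': k: 2→1→0; π[3]=0 (border '')
j=4 s[j]='c': π[4]=1 (border 'c')
j=5 s[j]='a': k: 1→0; π[5]=0 (border '')
j=6 s[j]='b': π[6]=0 (border '')
j=7 s[j]='b': π[7]=0 (border '')
j=8 s[j]='a': π[8]=0 (border '')
j=9 s[j]='d': π[9]=0 (border '')
j=10 s[j]='b': π[10]=0 (border '')
j=11 s[j]='a': π[11]=0 (border '')
j=12 s[j]='d': π[12]=0 (border '')
j=13 s[j]='b': π[13]=0 (border '')
j=14 s[j]='a': π[14]=0 (border '')
j=15 s[j]='b': π[15]=0 (border '')
j=16 s[j]='d': π[16]=0 (border '')
j=17 s[j]='a': π[17]=0 (border '')
j=18 s[j]='b': π[18]=0 (border '')
j=19 s[j]='a': π[19]=0 (border '')
j=20 s[j]='c': π[20]=1 (border 'c')
j=21 s[j]='a': k: 1→0; π[21]=0 (border '')
j=22 s[j]='c': π[22]=1 (border 'c')
j=23 s[j]='d': k: 1→0; π[23]=0 (border '')
j=24 s[j]='d': π[24]=0 (border '')
j=25 s[j]='c': π[25]=1 (border 'c')
j=26 s[j]='c': π[26]=2 (border 'cc')
j=27 s[j]='c': π[27]=3 (border 'ccc')
j=28 s[j]='d': k: 3→2→1→0; π[28]=0 (border '')
j=29 s[j]='b': π[29]=0 (border '')
j=30 s[j]='a': π[30]=0 (border '')
j=31 s[j]='b': π[31]=0 (border '')
j=32 s[j]='c': π[32]=1 (border 'c')
j=33 s[j]='c': π[33]=2 (border 'cc')

[0, 1, 2, 0, 1, 0, 0, 0, 0, 0, 0, 0, 0, 0, 0, 0, 0, 0, 0, 0, 1, 0, 1, 0, 0, 1, 2, 3, 0, 0, 0, 0, 1, 2]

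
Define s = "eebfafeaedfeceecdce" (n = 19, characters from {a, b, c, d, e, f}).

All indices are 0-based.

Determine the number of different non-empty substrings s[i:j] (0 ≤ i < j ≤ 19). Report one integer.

173

rank→(start, suffix):
  0 → (7, 'aedfeceecdce')
  1 → (4, 'afeaedfeceecdce')
  2 → (2, 'bfafeaedfeceecdce')
  3 → (15, 'cdce')
  4 → (17, 'ce')
  5 → (12, 'ceecdce')
  6 → (16, 'dce')
  7 → (9, 'dfeceecdce')
  8 → (18, 'e')
  9 → (6, 'eaedfeceecdce')
  10 → (1, 'ebfafeaedfeceecdce')
  11 → (14, 'ecdce')
  12 → (11, 'eceecdce')
  13 → (8, 'edfeceecdce')
  14 → (0, 'eebfafeaedfeceecdce')
  15 → (13, 'eecdce')
  16 → (3, 'fafeaedfeceecdce')
  17 → (5, 'feaedfeceecdce')
  18 → (10, 'feceecdce')

SA = [7, 4, 2, 15, 17, 12, 16, 9, 18, 6, 1, 14, 11, 8, 0, 13, 3, 5, 10]
i: (SA[i-1],SA[i]) lcp shared
  1: (7,4) 1 'a'
  2: (4,2) 0 ''
  3: (2,15) 0 ''
  4: (15,17) 1 'c'
  5: (17,12) 2 'ce'
  6: (12,16) 0 ''
  7: (16,9) 1 'd'
  8: (9,18) 0 ''
  9: (18,6) 1 'e'
  10: (6,1) 1 'e'
  11: (1,14) 1 'e'
  12: (14,11) 2 'ec'
  13: (11,8) 1 'e'
  14: (8,0) 1 'e'
  15: (0,13) 2 'ee'
  16: (13,3) 0 ''
  17: (3,5) 1 'f'
  18: (5,10) 2 'fe'

n(n+1)/2 = 19·20/2 = 190
Σ LCP = 0 + 1 + 0 + 0 + 1 + 2 + 0 + 1 + 0 + 1 + 1 + 1 + 2 + 1 + 1 + 2 + 0 + 1 + 2 = 17
distinct = 190 − 17 = 173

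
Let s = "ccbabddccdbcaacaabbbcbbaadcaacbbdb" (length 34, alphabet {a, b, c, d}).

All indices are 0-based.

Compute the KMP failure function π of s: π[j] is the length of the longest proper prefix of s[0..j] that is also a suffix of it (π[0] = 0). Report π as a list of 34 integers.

[0, 1, 0, 0, 0, 0, 0, 1, 2, 0, 0, 1, 0, 0, 1, 0, 0, 0, 0, 0, 1, 0, 0, 0, 0, 0, 1, 0, 0, 1, 0, 0, 0, 0]

π[0] = 0
j=1 s[j]='c': π[1]=1 (border 'c')
j=2 s[j]='b': k: 1→0; π[2]=0 (border '')
j=3 s[j]='a': π[3]=0 (border '')
j=4 s[j]='b': π[4]=0 (border '')
j=5 s[j]='d': π[5]=0 (border '')
j=6 s[j]='d': π[6]=0 (border '')
j=7 s[j]='c': π[7]=1 (border 'c')
j=8 s[j]='c': π[8]=2 (border 'cc')
j=9 s[j]='d': k: 2→1→0; π[9]=0 (border '')
j=10 s[j]='b': π[10]=0 (border '')
j=11 s[j]='c': π[11]=1 (border 'c')
j=12 s[j]='a': k: 1→0; π[12]=0 (border '')
j=13 s[j]='a': π[13]=0 (border '')
j=14 s[j]='c': π[14]=1 (border 'c')
j=15 s[j]='a': k: 1→0; π[15]=0 (border '')
j=16 s[j]='a': π[16]=0 (border '')
j=17 s[j]='b': π[17]=0 (border '')
j=18 s[j]='b': π[18]=0 (border '')
j=19 s[j]='b': π[19]=0 (border '')
j=20 s[j]='c': π[20]=1 (border 'c')
j=21 s[j]='b': k: 1→0; π[21]=0 (border '')
j=22 s[j]='b': π[22]=0 (border '')
j=23 s[j]='a': π[23]=0 (border '')
j=24 s[j]='a': π[24]=0 (border '')
j=25 s[j]='d': π[25]=0 (border '')
j=26 s[j]='c': π[26]=1 (border 'c')
j=27 s[j]='a': k: 1→0; π[27]=0 (border '')
j=28 s[j]='a': π[28]=0 (border '')
j=29 s[j]='c': π[29]=1 (border 'c')
j=30 s[j]='b': k: 1→0; π[30]=0 (border '')
j=31 s[j]='b': π[31]=0 (border '')
j=32 s[j]='d': π[32]=0 (border '')
j=33 s[j]='b': π[33]=0 (border '')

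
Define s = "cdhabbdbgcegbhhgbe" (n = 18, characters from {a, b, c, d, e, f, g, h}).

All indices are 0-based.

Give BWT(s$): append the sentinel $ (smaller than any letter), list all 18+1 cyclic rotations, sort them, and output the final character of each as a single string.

ehabgdg$gbcbchebdhb

rank  rotation             last
    0  $cdhabbdbgcegbhhgbe  e
    1  abbdbgcegbhhgbe$cdh  h
    2  bbdbgcegbhhgbe$cdha  a
    3  bdbgcegbhhgbe$cdhab  b
    4  be$cdhabbdbgcegbhhg  g
    5  bgcegbhhgbe$cdhabbd  d
    6  bhhgbe$cdhabbdbgceg  g
    7  cdhabbdbgcegbhhgbe$  $
    8  cegbhhgbe$cdhabbdbg  g
    9  dbgcegbhhgbe$cdhabb  b
   10  dhabbdbgcegbhhgbe$c  c
   11  e$cdhabbdbgcegbhhgb  b
   12  egbhhgbe$cdhabbdbgc  c
   13  gbe$cdhabbdbgcegbhh  h
   14  gbhhgbe$cdhabbdbgce  e
   15  gcegbhhgbe$cdhabbdb  b
   16  habbdbgcegbhhgbe$cd  d
   17  hgbe$cdhabbdbgcegbh  h
   18  hhgbe$cdhabbdbgcegb  b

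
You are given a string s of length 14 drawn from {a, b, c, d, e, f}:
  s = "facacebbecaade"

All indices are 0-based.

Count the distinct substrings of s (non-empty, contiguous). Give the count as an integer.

rank | idx | suffix
   0 |  10 | aade
   1 |   1 | acacebbecaade
   2 |   3 | acebbecaade
   3 |  11 | ade
   4 |   6 | bbecaade
   5 |   7 | becaade
   6 |   9 | caade
   7 |   2 | cacebbecaade
   8 |   4 | cebbecaade
   9 |  12 | de
  10 |  13 | e
  11 |   5 | ebbecaade
  12 |   8 | ecaade
  13 |   0 | facacebbecaade

SA = [10, 1, 3, 11, 6, 7, 9, 2, 4, 12, 13, 5, 8, 0]
[i] adj suffixes → lcp
  [1] 10/1 → 1 ('a')
  [2] 1/3 → 2 ('ac')
  [3] 3/11 → 1 ('a')
  [4] 11/6 → 0 ('')
  [5] 6/7 → 1 ('b')
  [6] 7/9 → 0 ('')
  [7] 9/2 → 2 ('ca')
  [8] 2/4 → 1 ('c')
  [9] 4/12 → 0 ('')
  [10] 12/13 → 0 ('')
  [11] 13/5 → 1 ('e')
  [12] 5/8 → 1 ('e')
  [13] 8/0 → 0 ('')

n(n+1)/2 = 14·15/2 = 105
Σ LCP = 0 + 1 + 2 + 1 + 0 + 1 + 0 + 2 + 1 + 0 + 0 + 1 + 1 + 0 = 10
distinct = 105 − 10 = 95

95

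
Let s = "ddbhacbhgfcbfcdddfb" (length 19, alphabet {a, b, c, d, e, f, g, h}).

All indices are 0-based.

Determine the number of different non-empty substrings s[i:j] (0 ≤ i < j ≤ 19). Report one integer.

rank | idx | suffix
   0 |   4 | acbhgfcbfcdddfb
   1 |  18 | b
   2 |  11 | bfcdddfb
   3 |   2 | bhacbhgfcbfcdddfb
   4 |   6 | bhgfcbfcdddfb
   5 |  10 | cbfcdddfb
   6 |   5 | cbhgfcbfcdddfb
   7 |  13 | cdddfb
   8 |   1 | dbhacbhgfcbfcdddfb
   9 |   0 | ddbhacbhgfcbfcdddfb
  10 |  14 | dddfb
  11 |  15 | ddfb
  12 |  16 | dfb
  13 |  17 | fb
  14 |   9 | fcbfcdddfb
  15 |  12 | fcdddfb
  16 |   8 | gfcbfcdddfb
  17 |   3 | hacbhgfcbfcdddfb
  18 |   7 | hgfcbfcdddfb

SA = [4, 18, 11, 2, 6, 10, 5, 13, 1, 0, 14, 15, 16, 17, 9, 12, 8, 3, 7]
rank  pair      lcp
   1  s[4:],s[18:]  0  ''
   2  s[18:],s[11:]  1  'b'
   3  s[11:],s[2:]  1  'b'
   4  s[2:],s[6:]  2  'bh'
   5  s[6:],s[10:]  0  ''
   6  s[10:],s[5:]  2  'cb'
   7  s[5:],s[13:]  1  'c'
   8  s[13:],s[1:]  0  ''
   9  s[1:],s[0:]  1  'd'
  10  s[0:],s[14:]  2  'dd'
  11  s[14:],s[15:]  2  'dd'
  12  s[15:],s[16:]  1  'd'
  13  s[16:],s[17:]  0  ''
  14  s[17:],s[9:]  1  'f'
  15  s[9:],s[12:]  2  'fc'
  16  s[12:],s[8:]  0  ''
  17  s[8:],s[3:]  0  ''
  18  s[3:],s[7:]  1  'h'

n(n+1)/2 = 19·20/2 = 190
Σ LCP = 0 + 0 + 1 + 1 + 2 + 0 + 2 + 1 + 0 + 1 + 2 + 2 + 1 + 0 + 1 + 2 + 0 + 0 + 1 = 17
distinct = 190 − 17 = 173

173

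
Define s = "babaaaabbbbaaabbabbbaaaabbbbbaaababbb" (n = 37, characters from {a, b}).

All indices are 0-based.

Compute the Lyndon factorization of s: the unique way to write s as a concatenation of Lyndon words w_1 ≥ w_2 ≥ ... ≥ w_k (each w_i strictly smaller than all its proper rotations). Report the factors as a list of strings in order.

["b", "ab", "aaaabbbbaaabbabbbaaaabbbbbaaababbb"]

emit factor 1: 'b' (i=0, period=1)
emit factor 2: 'ab' (i=1, period=2)
emit factor 3: 'aaaabbbbaaabbabbbaaaabbbbbaaababbb' (i=3, period=34)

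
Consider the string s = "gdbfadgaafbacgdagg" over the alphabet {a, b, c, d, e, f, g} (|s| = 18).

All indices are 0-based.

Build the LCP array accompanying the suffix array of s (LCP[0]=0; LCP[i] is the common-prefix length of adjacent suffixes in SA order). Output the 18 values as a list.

rank→(start, suffix):
  0 → (7, 'aafbacgdagg')
  1 → (11, 'acgdagg')
  2 → (4, 'adgaafbacgdagg')
  3 → (8, 'afbacgdagg')
  4 → (15, 'agg')
  5 → (10, 'bacgdagg')
  6 → (2, 'bfadgaafbacgdagg')
  7 → (12, 'cgdagg')
  8 → (14, 'dagg')
  9 → (1, 'dbfadgaafbacgdagg')
  10 → (5, 'dgaafbacgdagg')
  11 → (3, 'fadgaafbacgdagg')
  12 → (9, 'fbacgdagg')
  13 → (17, 'g')
  14 → (6, 'gaafbacgdagg')
  15 → (13, 'gdagg')
  16 → (0, 'gdbfadgaafbacgdagg')
  17 → (16, 'gg')

SA = [7, 11, 4, 8, 15, 10, 2, 12, 14, 1, 5, 3, 9, 17, 6, 13, 0, 16]
i: (SA[i-1],SA[i]) lcp shared
  1: (7,11) 1 'a'
  2: (11,4) 1 'a'
  3: (4,8) 1 'a'
  4: (8,15) 1 'a'
  5: (15,10) 0 ''
  6: (10,2) 1 'b'
  7: (2,12) 0 ''
  8: (12,14) 0 ''
  9: (14,1) 1 'd'
  10: (1,5) 1 'd'
  11: (5,3) 0 ''
  12: (3,9) 1 'f'
  13: (9,17) 0 ''
  14: (17,6) 1 'g'
  15: (6,13) 1 'g'
  16: (13,0) 2 'gd'
  17: (0,16) 1 'g'

[0, 1, 1, 1, 1, 0, 1, 0, 0, 1, 1, 0, 1, 0, 1, 1, 2, 1]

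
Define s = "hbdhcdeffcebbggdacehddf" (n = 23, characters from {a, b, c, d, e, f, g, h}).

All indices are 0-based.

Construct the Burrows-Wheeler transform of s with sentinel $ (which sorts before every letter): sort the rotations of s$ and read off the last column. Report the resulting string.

fdehbhfaghcdbcdcdfegb$de

rank  rotation                  last
    0  $hbdhcdeffcebbggdacehddf  f
    1  acehddf$hbdhcdeffcebbggd  d
    2  bbggdacehddf$hbdhcdeffce  e
    3  bdhcdeffcebbggdacehddf$h  h
    4  bggdacehddf$hbdhcdeffceb  b
    5  cdeffcebbggdacehddf$hbdh  h
    6  cebbggdacehddf$hbdhcdeff  f
    7  cehddf$hbdhcdeffcebbggda  a
    8  dacehddf$hbdhcdeffcebbgg  g
    9  ddf$hbdhcdeffcebbggdaceh  h
   10  deffcebbggdacehddf$hbdhc  c
   11  df$hbdhcdeffcebbggdacehd  d
   12  dhcdeffcebbggdacehddf$hb  b
   13  ebbggdacehddf$hbdhcdeffc  c
   14  effcebbggdacehddf$hbdhcd  d
   15  ehddf$hbdhcdeffcebbggdac  c
   16  f$hbdhcdeffcebbggdacehdd  d
   17  fcebbggdacehddf$hbdhcdef  f
   18  ffcebbggdacehddf$hbdhcde  e
   19  gdacehddf$hbdhcdeffcebbg  g
   20  ggdacehddf$hbdhcdeffcebb  b
   21  hbdhcdeffcebbggdacehddf$  $
   22  hcdeffcebbggdacehddf$hbd  d
   23  hddf$hbdhcdeffcebbggdace  e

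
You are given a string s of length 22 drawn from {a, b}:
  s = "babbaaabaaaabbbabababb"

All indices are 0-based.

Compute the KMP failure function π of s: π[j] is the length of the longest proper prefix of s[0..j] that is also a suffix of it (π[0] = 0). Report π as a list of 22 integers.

[0, 0, 1, 1, 2, 0, 0, 1, 2, 0, 0, 0, 1, 1, 1, 2, 3, 2, 3, 2, 3, 4]

π[0] = 0
j=1 s[j]='a': π[1]=0 (border '')
j=2 s[j]='b': π[2]=1 (border 'b')
j=3 s[j]='b': k: 1→0; π[3]=1 (border 'b')
j=4 s[j]='a': π[4]=2 (border 'ba')
j=5 s[j]='a': k: 2→0; π[5]=0 (border '')
j=6 s[j]='a': π[6]=0 (border '')
j=7 s[j]='b': π[7]=1 (border 'b')
j=8 s[j]='a': π[8]=2 (border 'ba')
j=9 s[j]='a': k: 2→0; π[9]=0 (border '')
j=10 s[j]='a': π[10]=0 (border '')
j=11 s[j]='a': π[11]=0 (border '')
j=12 s[j]='b': π[12]=1 (border 'b')
j=13 s[j]='b': k: 1→0; π[13]=1 (border 'b')
j=14 s[j]='b': k: 1→0; π[14]=1 (border 'b')
j=15 s[j]='a': π[15]=2 (border 'ba')
j=16 s[j]='b': π[16]=3 (border 'bab')
j=17 s[j]='a': k: 3→1; π[17]=2 (border 'ba')
j=18 s[j]='b': π[18]=3 (border 'bab')
j=19 s[j]='a': k: 3→1; π[19]=2 (border 'ba')
j=20 s[j]='b': π[20]=3 (border 'bab')
j=21 s[j]='b': π[21]=4 (border 'babb')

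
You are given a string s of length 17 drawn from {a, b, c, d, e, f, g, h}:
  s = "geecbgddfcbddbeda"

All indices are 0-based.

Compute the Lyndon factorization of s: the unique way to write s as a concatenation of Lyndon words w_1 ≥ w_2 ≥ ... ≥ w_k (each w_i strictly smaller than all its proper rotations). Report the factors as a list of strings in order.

["g", "e", "e", "c", "bgddfc", "bddbed", "a"]

emit factor 1: 'g' (i=0, period=1)
emit factor 2: 'e' (i=1, period=1)
emit factor 3: 'e' (i=2, period=1)
emit factor 4: 'c' (i=3, period=1)
emit factor 5: 'bgddfc' (i=4, period=6)
emit factor 6: 'bddbed' (i=10, period=6)
emit factor 7: 'a' (i=16, period=1)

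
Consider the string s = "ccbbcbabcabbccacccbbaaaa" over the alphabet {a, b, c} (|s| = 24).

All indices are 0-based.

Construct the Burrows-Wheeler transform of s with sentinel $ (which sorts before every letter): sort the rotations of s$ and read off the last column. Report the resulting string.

rank  rotation                   last
    0  $ccbbcbabcabbccacccbbaaaa  a
    1  a$ccbbcbabcabbccacccbbaaa  a
    2  aa$ccbbcbabcabbccacccbbaa  a
    3  aaa$ccbbcbabcabbccacccbba  a
    4  aaaa$ccbbcbabcabbccacccbb  b
    5  abbccacccbbaaaa$ccbbcbabc  c
    6  abcabbccacccbbaaaa$ccbbcb  b
    7  acccbbaaaa$ccbbcbabcabbcc  c
    8  baaaa$ccbbcbabcabbccacccb  b
    9  babcabbccacccbbaaaa$ccbbc  c
   10  bbaaaa$ccbbcbabcabbccaccc  c
   11  bbcbabcabbccacccbbaaaa$cc  c
   12  bbccacccbbaaaa$ccbbcbabca  a
   13  bcabbccacccbbaaaa$ccbbcba  a
   14  bcbabcabbccacccbbaaaa$ccb  b
   15  bccacccbbaaaa$ccbbcbabcab  b
   16  cabbccacccbbaaaa$ccbbcbab  b
   17  cacccbbaaaa$ccbbcbabcabbc  c
   18  cbabcabbccacccbbaaaa$ccbb  b
   19  cbbaaaa$ccbbcbabcabbccacc  c
   20  cbbcbabcabbccacccbbaaaa$c  c
   21  ccacccbbaaaa$ccbbcbabcabb  b
   22  ccbbaaaa$ccbbcbabcabbccac  c
   23  ccbbcbabcabbccacccbbaaaa$  $
   24  cccbbaaaa$ccbbcbabcabbcca  a

aaaabcbcbcccaabbbcbccbc$a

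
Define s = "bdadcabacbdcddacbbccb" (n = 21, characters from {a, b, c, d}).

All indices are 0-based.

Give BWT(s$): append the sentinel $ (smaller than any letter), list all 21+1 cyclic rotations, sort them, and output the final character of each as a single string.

rank  rotation                last
    0  $bdadcabacbdcddacbbccb  b
    1  abacbdcddacbbccb$bdadc  c
    2  acbbccb$bdadcabacbdcdd  d
    3  acbdcddacbbccb$bdadcab  b
    4  adcabacbdcddacbbccb$bd  d
    5  b$bdadcabacbdcddacbbcc  c
    6  bacbdcddacbbccb$bdadca  a
    7  bbccb$bdadcabacbdcddac  c
    8  bccb$bdadcabacbdcddacb  b
    9  bdadcabacbdcddacbbccb$  $
   10  bdcddacbbccb$bdadcabac  c
   11  cabacbdcddacbbccb$bdad  d
   12  cb$bdadcabacbdcddacbbc  c
   13  cbbccb$bdadcabacbdcdda  a
   14  cbdcddacbbccb$bdadcaba  a
   15  ccb$bdadcabacbdcddacbb  b
   16  cddacbbccb$bdadcabacbd  d
   17  dacbbccb$bdadcabacbdcd  d
   18  dadcabacbdcddacbbccb$b  b
   19  dcabacbdcddacbbccb$bda  a
   20  dcddacbbccb$bdadcabacb  b
   21  ddacbbccb$bdadcabacbdc  c

bcdbdcacb$cdcaabddbabc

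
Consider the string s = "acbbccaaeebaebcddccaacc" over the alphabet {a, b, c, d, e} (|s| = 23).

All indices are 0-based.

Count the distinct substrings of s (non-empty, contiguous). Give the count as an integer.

247

rank | idx | suffix
   0 |  19 | aacc
   1 |   6 | aaeebaebcddccaacc
   2 |   0 | acbbccaaeebaebcddccaacc
   3 |  20 | acc
   4 |  11 | aebcddccaacc
   5 |   7 | aeebaebcddccaacc
   6 |  10 | baebcddccaacc
   7 |   2 | bbccaaeebaebcddccaacc
   8 |   3 | bccaaeebaebcddccaacc
   9 |  13 | bcddccaacc
  10 |  22 | c
  11 |  18 | caacc
  12 |   5 | caaeebaebcddccaacc
  13 |   1 | cbbccaaeebaebcddccaacc
  14 |  21 | cc
  15 |  17 | ccaacc
  16 |   4 | ccaaeebaebcddccaacc
  17 |  14 | cddccaacc
  18 |  16 | dccaacc
  19 |  15 | ddccaacc
  20 |   9 | ebaebcddccaacc
  21 |  12 | ebcddccaacc
  22 |   8 | eebaebcddccaacc

SA = [19, 6, 0, 20, 11, 7, 10, 2, 3, 13, 22, 18, 5, 1, 21, 17, 4, 14, 16, 15, 9, 12, 8]
[i] adj suffixes → lcp
  [1] 19/6 → 2 ('aa')
  [2] 6/0 → 1 ('a')
  [3] 0/20 → 2 ('ac')
  [4] 20/11 → 1 ('a')
  [5] 11/7 → 2 ('ae')
  [6] 7/10 → 0 ('')
  [7] 10/2 → 1 ('b')
  [8] 2/3 → 1 ('b')
  [9] 3/13 → 2 ('bc')
  [10] 13/22 → 0 ('')
  [11] 22/18 → 1 ('c')
  [12] 18/5 → 3 ('caa')
  [13] 5/1 → 1 ('c')
  [14] 1/21 → 1 ('c')
  [15] 21/17 → 2 ('cc')
  [16] 17/4 → 4 ('ccaa')
  [17] 4/14 → 1 ('c')
  [18] 14/16 → 0 ('')
  [19] 16/15 → 1 ('d')
  [20] 15/9 → 0 ('')
  [21] 9/12 → 2 ('eb')
  [22] 12/8 → 1 ('e')

n(n+1)/2 = 23·24/2 = 276
Σ LCP = 0 + 2 + 1 + 2 + 1 + 2 + 0 + 1 + 1 + 2 + 0 + 1 + 3 + 1 + 1 + 2 + 4 + 1 + 0 + 1 + 0 + 2 + 1 = 29
distinct = 276 − 29 = 247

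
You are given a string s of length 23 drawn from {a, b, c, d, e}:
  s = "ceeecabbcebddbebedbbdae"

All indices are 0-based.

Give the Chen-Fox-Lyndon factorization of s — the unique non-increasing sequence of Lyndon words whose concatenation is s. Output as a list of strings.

emit factor 1: 'ceee' (i=0, period=4)
emit factor 2: 'c' (i=4, period=1)
emit factor 3: 'abbcebddbebedbbdae' (i=5, period=18)

["ceee", "c", "abbcebddbebedbbdae"]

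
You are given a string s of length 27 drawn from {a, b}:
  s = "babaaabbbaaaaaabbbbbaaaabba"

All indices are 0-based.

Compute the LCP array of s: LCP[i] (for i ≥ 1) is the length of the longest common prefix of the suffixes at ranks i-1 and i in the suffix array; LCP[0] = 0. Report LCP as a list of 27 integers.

[0, 1, 5, 4, 6, 3, 5, 6, 2, 4, 5, 1, 2, 3, 4, 0, 2, 5, 4, 2, 1, 3, 6, 2, 7, 3, 4]

rank→(start, suffix):
  0 → (26, 'a')
  1 → (9, 'aaaaaabbbbbaaaabba')
  2 → (10, 'aaaaabbbbbaaaabba')
  3 → (20, 'aaaabba')
  4 → (11, 'aaaabbbbbaaaabba')
  5 → (21, 'aaabba')
  6 → (3, 'aaabbbaaaaaabbbbbaaaabba')
  7 → (12, 'aaabbbbbaaaabba')
  8 → (22, 'aabba')
  9 → (4, 'aabbbaaaaaabbbbbaaaabba')
  10 → (13, 'aabbbbbaaaabba')
  11 → (1, 'abaaabbbaaaaaabbbbbaaaabba')
  12 → (23, 'abba')
  13 → (5, 'abbbaaaaaabbbbbaaaabba')
  14 → (14, 'abbbbbaaaabba')
  15 → (25, 'ba')
  16 → (8, 'baaaaaabbbbbaaaabba')
  17 → (19, 'baaaabba')
  18 → (2, 'baaabbbaaaaaabbbbbaaaabba')
  19 → (0, 'babaaabbbaaaaaabbbbbaaaabba')
  20 → (24, 'bba')
  21 → (7, 'bbaaaaaabbbbbaaaabba')
  22 → (18, 'bbaaaabba')
  23 → (6, 'bbbaaaaaabbbbbaaaabba')
  24 → (17, 'bbbaaaabba')
  25 → (16, 'bbbbaaaabba')
  26 → (15, 'bbbbbaaaabba')

SA = [26, 9, 10, 20, 11, 21, 3, 12, 22, 4, 13, 1, 23, 5, 14, 25, 8, 19, 2, 0, 24, 7, 18, 6, 17, 16, 15]
i: (SA[i-1],SA[i]) lcp shared
  1: (26,9) 1 'a'
  2: (9,10) 5 'aaaaa'
  3: (10,20) 4 'aaaa'
  4: (20,11) 6 'aaaabb'
  5: (11,21) 3 'aaa'
  6: (21,3) 5 'aaabb'
  7: (3,12) 6 'aaabbb'
  8: (12,22) 2 'aa'
  9: (22,4) 4 'aabb'
  10: (4,13) 5 'aabbb'
  11: (13,1) 1 'a'
  12: (1,23) 2 'ab'
  13: (23,5) 3 'abb'
  14: (5,14) 4 'abbb'
  15: (14,25) 0 ''
  16: (25,8) 2 'ba'
  17: (8,19) 5 'baaaa'
  18: (19,2) 4 'baaa'
  19: (2,0) 2 'ba'
  20: (0,24) 1 'b'
  21: (24,7) 3 'bba'
  22: (7,18) 6 'bbaaaa'
  23: (18,6) 2 'bb'
  24: (6,17) 7 'bbbaaaa'
  25: (17,16) 3 'bbb'
  26: (16,15) 4 'bbbb'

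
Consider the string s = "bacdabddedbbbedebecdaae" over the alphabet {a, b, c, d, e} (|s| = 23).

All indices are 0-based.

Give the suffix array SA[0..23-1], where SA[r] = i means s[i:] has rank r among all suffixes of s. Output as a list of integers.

[20, 4, 1, 21, 0, 10, 11, 5, 16, 12, 18, 2, 19, 3, 9, 6, 14, 7, 22, 15, 17, 8, 13]

rank | idx | suffix
   0 |  20 | aae
   1 |   4 | abddedbbbedebecdaae
   2 |   1 | acdabddedbbbedebecdaae
   3 |  21 | ae
   4 |   0 | bacdabddedbbbedebecdaae
   5 |  10 | bbbedebecdaae
   6 |  11 | bbedebecdaae
   7 |   5 | bddedbbbedebecdaae
   8 |  16 | becdaae
   9 |  12 | bedebecdaae
  10 |  18 | cdaae
  11 |   2 | cdabddedbbbedebecdaae
  12 |  19 | daae
  13 |   3 | dabddedbbbedebecdaae
  14 |   9 | dbbbedebecdaae
  15 |   6 | ddedbbbedebecdaae
  16 |  14 | debecdaae
  17 |   7 | dedbbbedebecdaae
  18 |  22 | e
  19 |  15 | ebecdaae
  20 |  17 | ecdaae
  21 |   8 | edbbbedebecdaae
  22 |  13 | edebecdaae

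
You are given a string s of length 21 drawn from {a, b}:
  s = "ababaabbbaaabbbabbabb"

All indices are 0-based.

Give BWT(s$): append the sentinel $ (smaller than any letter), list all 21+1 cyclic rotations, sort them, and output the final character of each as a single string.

bbbab$bbaabbaabbababaa

rank  rotation                last
    0  $ababaabbbaaabbbabbabb  b
    1  aaabbbabbabb$ababaabbb  b
    2  aabbbaaabbbabbabb$abab  b
    3  aabbbabbabb$ababaabbba  a
    4  abaabbbaaabbbabbabb$ab  b
    5  ababaabbbaaabbbabbabb$  $
    6  abb$ababaabbbaaabbbabb  b
    7  abbabb$ababaabbbaaabbb  b
    8  abbbaaabbbabbabb$ababa  a
    9  abbbabbabb$ababaabbbaa  a
   10  b$ababaabbbaaabbbabbab  b
   11  baaabbbabbabb$ababaabb  b
   12  baabbbaaabbbabbabb$aba  a
   13  babaabbbaaabbbabbabb$a  a
   14  babb$ababaabbbaaabbbab  b
   15  babbabb$ababaabbbaaabb  b
   16  bb$ababaabbbaaabbbabba  a
   17  bbaaabbbabbabb$ababaab  b
   18  bbabb$ababaabbbaaabbba  a
   19  bbabbabb$ababaabbbaaab  b
   20  bbbaaabbbabbabb$ababaa  a
   21  bbbabbabb$ababaabbbaaa  a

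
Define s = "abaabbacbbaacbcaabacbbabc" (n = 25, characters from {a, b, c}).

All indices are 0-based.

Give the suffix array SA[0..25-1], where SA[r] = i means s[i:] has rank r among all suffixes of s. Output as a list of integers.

[15, 2, 10, 0, 16, 3, 22, 6, 18, 11, 1, 9, 21, 5, 17, 8, 20, 4, 23, 13, 24, 14, 7, 19, 12]

rank | idx | suffix
   0 |  15 | aabacbbabc
   1 |   2 | aabbacbbaacbcaabacbbabc
   2 |  10 | aacbcaabacbbabc
   3 |   0 | abaabbacbbaacbcaabacbbabc
   4 |  16 | abacbbabc
   5 |   3 | abbacbbaacbcaabacbbabc
   6 |  22 | abc
   7 |   6 | acbbaacbcaabacbbabc
   8 |  18 | acbbabc
   9 |  11 | acbcaabacbbabc
  10 |   1 | baabbacbbaacbcaabacbbabc
  11 |   9 | baacbcaabacbbabc
  12 |  21 | babc
  13 |   5 | bacbbaacbcaabacbbabc
  14 |  17 | bacbbabc
  15 |   8 | bbaacbcaabacbbabc
  16 |  20 | bbabc
  17 |   4 | bbacbbaacbcaabacbbabc
  18 |  23 | bc
  19 |  13 | bcaabacbbabc
  20 |  24 | c
  21 |  14 | caabacbbabc
  22 |   7 | cbbaacbcaabacbbabc
  23 |  19 | cbbabc
  24 |  12 | cbcaabacbbabc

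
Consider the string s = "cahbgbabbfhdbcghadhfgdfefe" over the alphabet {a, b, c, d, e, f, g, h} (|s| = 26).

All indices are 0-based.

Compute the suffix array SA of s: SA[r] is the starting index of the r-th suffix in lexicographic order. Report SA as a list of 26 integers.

[6, 16, 1, 5, 7, 12, 8, 3, 0, 13, 11, 21, 17, 25, 23, 24, 22, 19, 9, 4, 20, 14, 15, 2, 10, 18]

sorted suffixes:
  #0 SA[0]=6  'abbfhdbcghadhfgdfefe'
  #1 SA[1]=16  'adhfgdfefe'
  #2 SA[2]=1  'ahbgbabbfhdbcghadhfgdfefe'
  #3 SA[3]=5  'babbfhdbcghadhfgdfefe'
  #4 SA[4]=7  'bbfhdbcghadhfgdfefe'
  #5 SA[5]=12  'bcghadhfgdfefe'
  #6 SA[6]=8  'bfhdbcghadhfgdfefe'
  #7 SA[7]=3  'bgbabbfhdbcghadhfgdfefe'
  #8 SA[8]=0  'cahbgbabbfhdbcghadhfgdfefe'
  #9 SA[9]=13  'cghadhfgdfefe'
  #10 SA[10]=11  'dbcghadhfgdfefe'
  #11 SA[11]=21  'dfefe'
  #12 SA[12]=17  'dhfgdfefe'
  #13 SA[13]=25  'e'
  #14 SA[14]=23  'efe'
  #15 SA[15]=24  'fe'
  #16 SA[16]=22  'fefe'
  #17 SA[17]=19  'fgdfefe'
  #18 SA[18]=9  'fhdbcghadhfgdfefe'
  #19 SA[19]=4  'gbabbfhdbcghadhfgdfefe'
  #20 SA[20]=20  'gdfefe'
  #21 SA[21]=14  'ghadhfgdfefe'
  #22 SA[22]=15  'hadhfgdfefe'
  #23 SA[23]=2  'hbgbabbfhdbcghadhfgdfefe'
  #24 SA[24]=10  'hdbcghadhfgdfefe'
  #25 SA[25]=18  'hfgdfefe'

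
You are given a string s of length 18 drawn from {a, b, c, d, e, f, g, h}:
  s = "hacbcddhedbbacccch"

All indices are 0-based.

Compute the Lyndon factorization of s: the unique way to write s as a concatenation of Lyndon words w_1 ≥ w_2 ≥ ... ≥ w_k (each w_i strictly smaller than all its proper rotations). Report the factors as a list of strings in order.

emit factor 1: 'h' (i=0, period=1)
emit factor 2: 'acbcddhedbbacccch' (i=1, period=17)

["h", "acbcddhedbbacccch"]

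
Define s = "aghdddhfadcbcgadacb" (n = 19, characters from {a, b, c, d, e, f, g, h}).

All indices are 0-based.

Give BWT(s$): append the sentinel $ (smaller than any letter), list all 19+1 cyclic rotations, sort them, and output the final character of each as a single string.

bdgf$ccadbaahddhcagd

rank  rotation              last
    0  $aghdddhfadcbcgadacb  b
    1  acb$aghdddhfadcbcgad  d
    2  adacb$aghdddhfadcbcg  g
    3  adcbcgadacb$aghdddhf  f
    4  aghdddhfadcbcgadacb$  $
    5  b$aghdddhfadcbcgadac  c
    6  bcgadacb$aghdddhfadc  c
    7  cb$aghdddhfadcbcgada  a
    8  cbcgadacb$aghdddhfad  d
    9  cgadacb$aghdddhfadcb  b
   10  dacb$aghdddhfadcbcga  a
   11  dcbcgadacb$aghdddhfa  a
   12  dddhfadcbcgadacb$agh  h
   13  ddhfadcbcgadacb$aghd  d
   14  dhfadcbcgadacb$aghdd  d
   15  fadcbcgadacb$aghdddh  h
   16  gadacb$aghdddhfadcbc  c
   17  ghdddhfadcbcgadacb$a  a
   18  hdddhfadcbcgadacb$ag  g
   19  hfadcbcgadacb$aghddd  d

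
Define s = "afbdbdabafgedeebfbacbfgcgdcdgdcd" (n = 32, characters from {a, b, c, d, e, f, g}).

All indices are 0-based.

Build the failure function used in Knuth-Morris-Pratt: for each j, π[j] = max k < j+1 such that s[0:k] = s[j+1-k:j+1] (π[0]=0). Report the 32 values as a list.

[0, 0, 0, 0, 0, 0, 1, 0, 1, 2, 0, 0, 0, 0, 0, 0, 0, 0, 1, 0, 0, 0, 0, 0, 0, 0, 0, 0, 0, 0, 0, 0]

π[0] = 0
j=1 s[j]='f': π[1]=0 (border '')
j=2 s[j]='b': π[2]=0 (border '')
j=3 s[j]='d': π[3]=0 (border '')
j=4 s[j]='b': π[4]=0 (border '')
j=5 s[j]='d': π[5]=0 (border '')
j=6 s[j]='a': π[6]=1 (border 'a')
j=7 s[j]='b': k: 1→0; π[7]=0 (border '')
j=8 s[j]='a': π[8]=1 (border 'a')
j=9 s[j]='f': π[9]=2 (border 'af')
j=10 s[j]='g': k: 2→0; π[10]=0 (border '')
j=11 s[j]='e': π[11]=0 (border '')
j=12 s[j]='d': π[12]=0 (border '')
j=13 s[j]='e': π[13]=0 (border '')
j=14 s[j]='e': π[14]=0 (border '')
j=15 s[j]='b': π[15]=0 (border '')
j=16 s[j]='f': π[16]=0 (border '')
j=17 s[j]='b': π[17]=0 (border '')
j=18 s[j]='a': π[18]=1 (border 'a')
j=19 s[j]='c': k: 1→0; π[19]=0 (border '')
j=20 s[j]='b': π[20]=0 (border '')
j=21 s[j]='f': π[21]=0 (border '')
j=22 s[j]='g': π[22]=0 (border '')
j=23 s[j]='c': π[23]=0 (border '')
j=24 s[j]='g': π[24]=0 (border '')
j=25 s[j]='d': π[25]=0 (border '')
j=26 s[j]='c': π[26]=0 (border '')
j=27 s[j]='d': π[27]=0 (border '')
j=28 s[j]='g': π[28]=0 (border '')
j=29 s[j]='d': π[29]=0 (border '')
j=30 s[j]='c': π[30]=0 (border '')
j=31 s[j]='d': π[31]=0 (border '')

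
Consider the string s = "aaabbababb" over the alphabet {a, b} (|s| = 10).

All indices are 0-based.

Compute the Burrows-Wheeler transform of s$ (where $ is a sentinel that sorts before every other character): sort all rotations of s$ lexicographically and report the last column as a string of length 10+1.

b$abbabbaaa

rank  rotation     last
    0  $aaabbababb  b
    1  aaabbababb$  $
    2  aabbababb$a  a
    3  ababb$aaabb  b
    4  abb$aaabbab  b
    5  abbababb$aa  a
    6  b$aaabbabab  b
    7  bababb$aaab  b
    8  babb$aaabba  a
    9  bb$aaabbaba  a
   10  bbababb$aaa  a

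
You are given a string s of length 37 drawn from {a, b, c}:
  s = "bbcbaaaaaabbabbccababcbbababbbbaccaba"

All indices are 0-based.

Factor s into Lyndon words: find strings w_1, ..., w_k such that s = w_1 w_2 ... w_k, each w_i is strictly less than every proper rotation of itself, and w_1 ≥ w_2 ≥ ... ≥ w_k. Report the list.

emit factor 1: 'bbc' (i=0, period=3)
emit factor 2: 'b' (i=3, period=1)
emit factor 3: 'aaaaaabbabbccababcbbababbbbaccab' (i=4, period=32)
emit factor 4: 'a' (i=36, period=1)

["bbc", "b", "aaaaaabbabbccababcbbababbbbaccab", "a"]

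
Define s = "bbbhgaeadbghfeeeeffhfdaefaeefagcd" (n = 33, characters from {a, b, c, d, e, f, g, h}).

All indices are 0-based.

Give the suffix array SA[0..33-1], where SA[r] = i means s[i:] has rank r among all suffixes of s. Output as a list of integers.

[7, 5, 25, 22, 29, 0, 1, 9, 2, 31, 32, 21, 8, 6, 13, 14, 26, 15, 23, 27, 16, 24, 28, 20, 12, 17, 18, 4, 30, 10, 19, 11, 3]

rank→(start, suffix):
  0 → (7, 'adbghfeeeeffhfdaefaeefagcd')
  1 → (5, 'aeadbghfeeeeffhfdaefaeefagcd')
  2 → (25, 'aeefagcd')
  3 → (22, 'aefaeefagcd')
  4 → (29, 'agcd')
  5 → (0, 'bbbhgaeadbghfeeeeffhfdaefaeefagcd')
  6 → (1, 'bbhgaeadbghfeeeeffhfdaefaeefagcd')
  7 → (9, 'bghfeeeeffhfdaefaeefagcd')
  8 → (2, 'bhgaeadbghfeeeeffhfdaefaeefagcd')
  9 → (31, 'cd')
  10 → (32, 'd')
  11 → (21, 'daefaeefagcd')
  12 → (8, 'dbghfeeeeffhfdaefaeefagcd')
  13 → (6, 'eadbghfeeeeffhfdaefaeefagcd')
  14 → (13, 'eeeeffhfdaefaeefagcd')
  15 → (14, 'eeeffhfdaefaeefagcd')
  16 → (26, 'eefagcd')
  17 → (15, 'eeffhfdaefaeefagcd')
  18 → (23, 'efaeefagcd')
  19 → (27, 'efagcd')
  20 → (16, 'effhfdaefaeefagcd')
  21 → (24, 'faeefagcd')
  22 → (28, 'fagcd')
  23 → (20, 'fdaefaeefagcd')
  24 → (12, 'feeeeffhfdaefaeefagcd')
  25 → (17, 'ffhfdaefaeefagcd')
  26 → (18, 'fhfdaefaeefagcd')
  27 → (4, 'gaeadbghfeeeeffhfdaefaeefagcd')
  28 → (30, 'gcd')
  29 → (10, 'ghfeeeeffhfdaefaeefagcd')
  30 → (19, 'hfdaefaeefagcd')
  31 → (11, 'hfeeeeffhfdaefaeefagcd')
  32 → (3, 'hgaeadbghfeeeeffhfdaefaeefagcd')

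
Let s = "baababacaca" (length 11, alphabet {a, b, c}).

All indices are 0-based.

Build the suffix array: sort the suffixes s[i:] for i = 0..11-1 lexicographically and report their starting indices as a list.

sorted suffixes:
  #0 SA[0]=10  'a'
  #1 SA[1]=1  'aababacaca'
  #2 SA[2]=2  'ababacaca'
  #3 SA[3]=4  'abacaca'
  #4 SA[4]=8  'aca'
  #5 SA[5]=6  'acaca'
  #6 SA[6]=0  'baababacaca'
  #7 SA[7]=3  'babacaca'
  #8 SA[8]=5  'bacaca'
  #9 SA[9]=9  'ca'
  #10 SA[10]=7  'caca'

[10, 1, 2, 4, 8, 6, 0, 3, 5, 9, 7]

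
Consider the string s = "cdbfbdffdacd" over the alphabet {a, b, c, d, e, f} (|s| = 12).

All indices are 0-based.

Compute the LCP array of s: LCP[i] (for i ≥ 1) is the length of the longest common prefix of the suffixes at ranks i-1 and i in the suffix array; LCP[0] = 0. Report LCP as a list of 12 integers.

rank→(start, suffix):
  0 → (9, 'acd')
  1 → (4, 'bdffdacd')
  2 → (2, 'bfbdffdacd')
  3 → (10, 'cd')
  4 → (0, 'cdbfbdffdacd')
  5 → (11, 'd')
  6 → (8, 'dacd')
  7 → (1, 'dbfbdffdacd')
  8 → (5, 'dffdacd')
  9 → (3, 'fbdffdacd')
  10 → (7, 'fdacd')
  11 → (6, 'ffdacd')

SA = [9, 4, 2, 10, 0, 11, 8, 1, 5, 3, 7, 6]
rank  pair      lcp
   1  s[9:],s[4:]  0  ''
   2  s[4:],s[2:]  1  'b'
   3  s[2:],s[10:]  0  ''
   4  s[10:],s[0:]  2  'cd'
   5  s[0:],s[11:]  0  ''
   6  s[11:],s[8:]  1  'd'
   7  s[8:],s[1:]  1  'd'
   8  s[1:],s[5:]  1  'd'
   9  s[5:],s[3:]  0  ''
  10  s[3:],s[7:]  1  'f'
  11  s[7:],s[6:]  1  'f'

[0, 0, 1, 0, 2, 0, 1, 1, 1, 0, 1, 1]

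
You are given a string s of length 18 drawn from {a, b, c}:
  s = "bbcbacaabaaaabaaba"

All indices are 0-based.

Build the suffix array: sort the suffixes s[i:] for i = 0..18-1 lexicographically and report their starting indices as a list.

rank | idx | suffix
   0 |  17 | a
   1 |   9 | aaaabaaba
   2 |  10 | aaabaaba
   3 |  14 | aaba
   4 |   6 | aabaaaabaaba
   5 |  11 | aabaaba
   6 |  15 | aba
   7 |   7 | abaaaabaaba
   8 |  12 | abaaba
   9 |   4 | acaabaaaabaaba
  10 |  16 | ba
  11 |   8 | baaaabaaba
  12 |  13 | baaba
  13 |   3 | bacaabaaaabaaba
  14 |   0 | bbcbacaabaaaabaaba
  15 |   1 | bcbacaabaaaabaaba
  16 |   5 | caabaaaabaaba
  17 |   2 | cbacaabaaaabaaba

[17, 9, 10, 14, 6, 11, 15, 7, 12, 4, 16, 8, 13, 3, 0, 1, 5, 2]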